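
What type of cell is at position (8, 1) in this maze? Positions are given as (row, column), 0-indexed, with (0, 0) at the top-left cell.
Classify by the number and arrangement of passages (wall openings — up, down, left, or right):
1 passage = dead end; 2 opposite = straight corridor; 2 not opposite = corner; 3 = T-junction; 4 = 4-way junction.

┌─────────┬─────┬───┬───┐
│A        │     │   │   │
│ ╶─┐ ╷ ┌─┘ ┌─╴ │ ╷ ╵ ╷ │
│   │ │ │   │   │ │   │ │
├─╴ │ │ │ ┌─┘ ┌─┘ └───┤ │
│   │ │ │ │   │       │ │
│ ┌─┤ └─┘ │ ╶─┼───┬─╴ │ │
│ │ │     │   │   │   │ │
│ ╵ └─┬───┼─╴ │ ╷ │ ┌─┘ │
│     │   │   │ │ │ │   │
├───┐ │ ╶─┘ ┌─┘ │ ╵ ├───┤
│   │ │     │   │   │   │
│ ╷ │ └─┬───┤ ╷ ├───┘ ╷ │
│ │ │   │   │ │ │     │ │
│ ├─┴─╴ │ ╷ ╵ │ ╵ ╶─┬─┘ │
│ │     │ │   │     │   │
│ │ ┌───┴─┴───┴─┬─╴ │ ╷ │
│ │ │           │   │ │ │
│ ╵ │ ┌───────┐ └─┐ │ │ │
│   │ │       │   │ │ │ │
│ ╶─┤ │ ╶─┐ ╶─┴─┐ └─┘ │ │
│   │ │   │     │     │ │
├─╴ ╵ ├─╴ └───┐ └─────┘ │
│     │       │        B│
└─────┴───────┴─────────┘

Checking cell at (8, 1):
Number of passages: 2
Cell type: straight corridor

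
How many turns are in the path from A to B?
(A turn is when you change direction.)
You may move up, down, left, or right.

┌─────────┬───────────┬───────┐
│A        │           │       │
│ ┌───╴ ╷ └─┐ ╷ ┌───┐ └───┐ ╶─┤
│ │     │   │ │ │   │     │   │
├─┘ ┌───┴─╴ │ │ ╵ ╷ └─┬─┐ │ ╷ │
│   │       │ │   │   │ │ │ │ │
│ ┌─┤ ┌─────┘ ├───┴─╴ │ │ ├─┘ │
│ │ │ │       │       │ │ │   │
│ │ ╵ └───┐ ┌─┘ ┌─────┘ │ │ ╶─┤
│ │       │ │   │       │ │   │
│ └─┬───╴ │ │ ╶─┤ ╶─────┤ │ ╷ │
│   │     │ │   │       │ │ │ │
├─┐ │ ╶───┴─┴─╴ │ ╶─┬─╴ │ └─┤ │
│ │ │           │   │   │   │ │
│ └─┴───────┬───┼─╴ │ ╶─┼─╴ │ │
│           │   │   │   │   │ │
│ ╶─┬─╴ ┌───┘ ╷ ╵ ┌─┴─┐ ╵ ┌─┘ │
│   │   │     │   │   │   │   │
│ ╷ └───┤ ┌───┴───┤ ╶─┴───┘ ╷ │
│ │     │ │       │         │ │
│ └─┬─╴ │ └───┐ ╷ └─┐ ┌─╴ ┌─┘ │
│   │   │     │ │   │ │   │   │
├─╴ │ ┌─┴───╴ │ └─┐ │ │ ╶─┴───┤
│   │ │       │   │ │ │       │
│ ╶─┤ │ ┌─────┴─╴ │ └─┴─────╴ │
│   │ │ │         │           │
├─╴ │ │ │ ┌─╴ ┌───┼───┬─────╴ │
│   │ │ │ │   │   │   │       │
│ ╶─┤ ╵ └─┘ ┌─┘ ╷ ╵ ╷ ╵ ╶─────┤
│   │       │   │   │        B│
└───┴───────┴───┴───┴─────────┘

Directions: right, right, right, right, down, right, down, left, left, left, down, down, right, right, down, left, left, down, right, right, right, right, right, up, left, up, right, up, right, right, right, up, left, up, left, down, left, up, up, right, right, right, down, right, right, down, down, down, down, down, right, down, left, down, left, up, left, up, right, up, left, left, left, down, right, down, left, down, left, up, left, down, left, left, down, down, right, right, down, left, left, left, down, down, down, right, right, up, right, up, right, right, up, left, up, up, right, down, right, down, down, right, right, right, right, right, down, left, left, left, down, right, right, right
Number of turns: 70

Solution:

┌─────────┬───────────┬───────┐
│A → → → ↓│    ↱ → → ↓│       │
│ ┌───╴ ╷ └─┐ ╷ ┌───┐ └───┐ ╶─┤
│ │     │↳ ↓│ │↑│↓ ↰│↳ → ↓│   │
├─┘ ┌───┴─╴ │ │ ╵ ╷ └─┬─┐ │ ╷ │
│   │↓ ← ← ↲│ │↑ ↲│↑ ↰│ │↓│ │ │
│ ┌─┤ ┌─────┘ ├───┴─╴ │ │ ├─┘ │
│ │ │↓│       │↱ → → ↑│ │↓│   │
│ │ ╵ └───┐ ┌─┘ ┌─────┘ │ │ ╶─┤
│ │  ↳ → ↓│ │↱ ↑│       │↓│   │
│ └─┬───╴ │ │ ╶─┤ ╶─────┤ │ ╷ │
│   │↓ ← ↲│ │↑ ↰│↓ ← ← ↰│↓│ │ │
├─┐ │ ╶───┴─┴─╴ │ ╶─┬─╴ │ └─┤ │
│ │ │↳ → → → → ↑│↳ ↓│↱ ↑│↳ ↓│ │
│ └─┴───────┬───┼─╴ │ ╶─┼─╴ │ │
│           │↓ ↰│↓ ↲│↑ ↰│↓ ↲│ │
│ ╶─┬─╴ ┌───┘ ╷ ╵ ┌─┴─┐ ╵ ┌─┘ │
│   │   │↓ ← ↲│↑ ↲│   │↑ ↲│   │
│ ╷ └───┤ ┌───┴───┤ ╶─┴───┘ ╷ │
│ │     │↓│    ↱ ↓│         │ │
│ └─┬─╴ │ └───┐ ╷ └─┐ ┌─╴ ┌─┘ │
│   │   │↳ → ↓│↑│↳ ↓│ │   │   │
├─╴ │ ┌─┴───╴ │ └─┐ │ │ ╶─┴───┤
│   │ │↓ ← ← ↲│↑ ↰│↓│ │       │
│ ╶─┤ │ ┌─────┴─╴ │ └─┴─────╴ │
│   │ │↓│    ↱ → ↑│↳ → → → → ↓│
├─╴ │ │ │ ┌─╴ ┌───┼───┬─────╴ │
│   │ │↓│ │↱ ↑│   │   │↓ ← ← ↲│
│ ╶─┤ ╵ └─┘ ┌─┘ ╷ ╵ ╷ ╵ ╶─────┤
│   │  ↳ → ↑│   │   │  ↳ → → B│
└───┴───────┴───┴───┴─────────┘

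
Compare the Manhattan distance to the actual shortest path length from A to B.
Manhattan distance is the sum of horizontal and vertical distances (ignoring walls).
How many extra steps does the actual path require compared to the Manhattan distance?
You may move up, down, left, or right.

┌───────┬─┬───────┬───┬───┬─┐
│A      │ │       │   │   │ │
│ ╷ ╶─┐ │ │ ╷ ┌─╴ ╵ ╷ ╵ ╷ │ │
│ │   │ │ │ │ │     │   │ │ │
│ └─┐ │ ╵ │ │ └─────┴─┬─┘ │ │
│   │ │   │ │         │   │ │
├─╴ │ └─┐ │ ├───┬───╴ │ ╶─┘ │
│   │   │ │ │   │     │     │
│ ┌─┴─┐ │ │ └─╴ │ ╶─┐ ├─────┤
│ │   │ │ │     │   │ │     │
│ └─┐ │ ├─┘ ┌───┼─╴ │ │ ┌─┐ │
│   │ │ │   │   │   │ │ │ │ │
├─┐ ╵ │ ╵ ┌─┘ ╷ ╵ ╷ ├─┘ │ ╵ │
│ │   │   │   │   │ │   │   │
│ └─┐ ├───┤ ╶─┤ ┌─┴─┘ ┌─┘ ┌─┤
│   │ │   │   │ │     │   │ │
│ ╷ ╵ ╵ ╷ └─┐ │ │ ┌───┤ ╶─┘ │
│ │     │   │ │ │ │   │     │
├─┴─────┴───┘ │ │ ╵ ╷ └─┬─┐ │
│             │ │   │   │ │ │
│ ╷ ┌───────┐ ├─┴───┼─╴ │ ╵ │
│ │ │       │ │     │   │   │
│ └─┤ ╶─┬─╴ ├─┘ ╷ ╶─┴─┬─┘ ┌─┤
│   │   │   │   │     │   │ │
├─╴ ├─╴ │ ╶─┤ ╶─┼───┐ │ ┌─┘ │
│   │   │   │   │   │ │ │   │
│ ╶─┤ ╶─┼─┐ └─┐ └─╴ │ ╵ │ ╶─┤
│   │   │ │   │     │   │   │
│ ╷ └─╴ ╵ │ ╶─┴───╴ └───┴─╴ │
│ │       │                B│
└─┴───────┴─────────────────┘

Manhattan distance: |14 - 0| + |13 - 0| = 27
Actual path length: 81
Extra steps: 81 - 27 = 54

Solution:

┌───────┬─┬───────┬───┬───┬─┐
│A ↓    │ │↱ ↓    │   │   │ │
│ ╷ ╶─┐ │ │ ╷ ┌─╴ ╵ ╷ ╵ ╷ │ │
│ │↳ ↓│ │ │↑│↓│     │   │ │ │
│ └─┐ │ ╵ │ │ └─────┴─┬─┘ │ │
│   │↓│   │↑│↳ → → → ↓│   │ │
├─╴ │ └─┐ │ ├───┬───╴ │ ╶─┘ │
│   │↳ ↓│ │↑│   │↓ ← ↲│     │
│ ┌─┴─┐ │ │ └─╴ │ ╶─┐ ├─────┤
│ │   │↓│ │↑    │↳ ↓│ │     │
│ └─┐ │ ├─┘ ┌───┼─╴ │ │ ┌─┐ │
│   │ │↓│↱ ↑│↓ ↰│↓ ↲│ │ │ │ │
├─┐ ╵ │ ╵ ┌─┘ ╷ ╵ ╷ ├─┘ │ ╵ │
│ │   │↳ ↑│↓ ↲│↑ ↲│ │   │   │
│ └─┐ ├───┤ ╶─┤ ┌─┴─┘ ┌─┘ ┌─┤
│   │ │   │↳ ↓│ │     │   │ │
│ ╷ ╵ ╵ ╷ └─┐ │ │ ┌───┤ ╶─┘ │
│ │     │   │↓│ │ │   │     │
├─┴─────┴───┘ │ │ ╵ ╷ └─┬─┐ │
│↓ ← ← ← ← ← ↲│ │   │   │ │ │
│ ╷ ┌───────┐ ├─┴───┼─╴ │ ╵ │
│↓│ │↱ → → ↓│ │     │   │   │
│ └─┤ ╶─┬─╴ ├─┘ ╷ ╶─┴─┬─┘ ┌─┤
│↳ ↓│↑ ↰│↓ ↲│   │     │   │ │
├─╴ ├─╴ │ ╶─┤ ╶─┼───┐ │ ┌─┘ │
│↓ ↲│↱ ↑│↳ ↓│   │   │ │ │   │
│ ╶─┤ ╶─┼─┐ └─┐ └─╴ │ ╵ │ ╶─┤
│↳ ↓│↑ ↰│ │↓  │     │   │   │
│ ╷ └─╴ ╵ │ ╶─┴───╴ └───┴─╴ │
│ │↳ → ↑  │↳ → → → → → → → B│
└─┴───────┴─────────────────┘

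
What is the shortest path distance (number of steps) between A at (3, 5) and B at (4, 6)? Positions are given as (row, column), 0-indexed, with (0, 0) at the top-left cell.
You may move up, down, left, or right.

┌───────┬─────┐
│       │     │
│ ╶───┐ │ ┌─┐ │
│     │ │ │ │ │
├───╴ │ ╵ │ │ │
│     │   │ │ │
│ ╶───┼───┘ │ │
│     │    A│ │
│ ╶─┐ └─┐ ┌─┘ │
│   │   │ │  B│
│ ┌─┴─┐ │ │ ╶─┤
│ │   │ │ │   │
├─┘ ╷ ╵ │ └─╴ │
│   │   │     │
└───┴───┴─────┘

Finding path from (3, 5) to (4, 6):
Path: (3,5) → (3,4) → (4,4) → (5,4) → (6,4) → (6,5) → (6,6) → (5,6) → (5,5) → (4,5) → (4,6)
Distance: 10 steps

Solution:

┌───────┬─────┐
│       │     │
│ ╶───┐ │ ┌─┐ │
│     │ │ │ │ │
├───╴ │ ╵ │ │ │
│     │   │ │ │
│ ╶───┼───┘ │ │
│     │  ↓ A│ │
│ ╶─┐ └─┐ ┌─┘ │
│   │   │↓│↱ B│
│ ┌─┴─┐ │ │ ╶─┤
│ │   │ │↓│↑ ↰│
├─┘ ╷ ╵ │ └─╴ │
│   │   │↳ → ↑│
└───┴───┴─────┘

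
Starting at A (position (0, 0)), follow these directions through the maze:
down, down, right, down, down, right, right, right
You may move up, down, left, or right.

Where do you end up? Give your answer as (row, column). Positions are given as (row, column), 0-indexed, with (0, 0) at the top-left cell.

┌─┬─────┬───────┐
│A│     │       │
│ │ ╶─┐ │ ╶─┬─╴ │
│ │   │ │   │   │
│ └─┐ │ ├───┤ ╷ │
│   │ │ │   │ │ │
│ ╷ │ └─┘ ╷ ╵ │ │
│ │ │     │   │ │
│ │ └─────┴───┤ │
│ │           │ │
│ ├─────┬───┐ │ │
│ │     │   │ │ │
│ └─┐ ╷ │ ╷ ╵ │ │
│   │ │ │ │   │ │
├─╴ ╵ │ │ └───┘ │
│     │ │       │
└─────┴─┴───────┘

Following directions step by step:
Start: (0, 0)
  down: (0, 0) → (1, 0)
  down: (1, 0) → (2, 0)
  right: (2, 0) → (2, 1)
  down: (2, 1) → (3, 1)
  down: (3, 1) → (4, 1)
  right: (4, 1) → (4, 2)
  right: (4, 2) → (4, 3)
  right: (4, 3) → (4, 4)
Final position: (4, 4)

Path taken:

┌─┬─────┬───────┐
│A│     │       │
│ │ ╶─┐ │ ╶─┬─╴ │
│↓│   │ │   │   │
│ └─┐ │ ├───┤ ╷ │
│↳ ↓│ │ │   │ │ │
│ ╷ │ └─┘ ╷ ╵ │ │
│ │↓│     │   │ │
│ │ └─────┴───┤ │
│ │↳ → → B    │ │
│ ├─────┬───┐ │ │
│ │     │   │ │ │
│ └─┐ ╷ │ ╷ ╵ │ │
│   │ │ │ │   │ │
├─╴ ╵ │ │ └───┘ │
│     │ │       │
└─────┴─┴───────┘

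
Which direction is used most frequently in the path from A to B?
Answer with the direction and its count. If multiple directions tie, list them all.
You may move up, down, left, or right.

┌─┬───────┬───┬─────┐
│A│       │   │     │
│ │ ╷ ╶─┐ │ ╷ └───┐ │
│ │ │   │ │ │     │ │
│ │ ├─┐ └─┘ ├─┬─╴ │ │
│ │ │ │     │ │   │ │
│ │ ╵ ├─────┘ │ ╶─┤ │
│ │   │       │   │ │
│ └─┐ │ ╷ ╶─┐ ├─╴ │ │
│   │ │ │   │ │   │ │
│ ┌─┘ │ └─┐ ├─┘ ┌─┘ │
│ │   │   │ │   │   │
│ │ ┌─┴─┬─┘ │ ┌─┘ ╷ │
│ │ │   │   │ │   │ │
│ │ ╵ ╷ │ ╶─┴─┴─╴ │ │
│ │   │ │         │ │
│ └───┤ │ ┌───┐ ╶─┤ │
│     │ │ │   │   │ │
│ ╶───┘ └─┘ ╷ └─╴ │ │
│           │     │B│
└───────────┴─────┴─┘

Directions: down, down, down, down, down, down, down, down, down, right, right, right, right, right, up, right, down, right, right, up, left, up, right, up, up, right, down, down, down, down
Counts: {'down': 14, 'right': 10, 'up': 5, 'left': 1}
Most common: down (14 times)

Solution:

┌─┬───────┬───┬─────┐
│A│       │   │     │
│ │ ╷ ╶─┐ │ ╷ └───┐ │
│↓│ │   │ │ │     │ │
│ │ ├─┐ └─┘ ├─┬─╴ │ │
│↓│ │ │     │ │   │ │
│ │ ╵ ├─────┘ │ ╶─┤ │
│↓│   │       │   │ │
│ └─┐ │ ╷ ╶─┐ ├─╴ │ │
│↓  │ │ │   │ │   │ │
│ ┌─┘ │ └─┐ ├─┘ ┌─┘ │
│↓│   │   │ │   │↱ ↓│
│ │ ┌─┴─┬─┘ │ ┌─┘ ╷ │
│↓│ │   │   │ │  ↑│↓│
│ │ ╵ ╷ │ ╶─┴─┴─╴ │ │
│↓│   │ │      ↱ ↑│↓│
│ └───┤ │ ┌───┐ ╶─┤ │
│↓    │ │ │↱ ↓│↑ ↰│↓│
│ ╶───┘ └─┘ ╷ └─╴ │ │
│↳ → → → → ↑│↳ → ↑│B│
└───────────┴─────┴─┘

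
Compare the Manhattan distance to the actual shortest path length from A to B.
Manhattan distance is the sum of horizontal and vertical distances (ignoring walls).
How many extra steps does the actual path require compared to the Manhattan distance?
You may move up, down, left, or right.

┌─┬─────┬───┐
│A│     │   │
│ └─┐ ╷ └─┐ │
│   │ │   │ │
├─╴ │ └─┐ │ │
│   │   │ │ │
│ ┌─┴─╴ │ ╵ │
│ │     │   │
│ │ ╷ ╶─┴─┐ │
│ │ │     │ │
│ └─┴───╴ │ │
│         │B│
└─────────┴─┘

Manhattan distance: |5 - 0| + |5 - 0| = 10
Actual path length: 28
Extra steps: 28 - 10 = 18

Solution:

┌─┬─────┬───┐
│A│  ↱ ↓│   │
│ └─┐ ╷ └─┐ │
│↳ ↓│↑│↳ ↓│ │
├─╴ │ └─┐ │ │
│↓ ↲│↑ ↰│↓│ │
│ ┌─┴─╴ │ ╵ │
│↓│  ↱ ↑│↳ ↓│
│ │ ╷ ╶─┴─┐ │
│↓│ │↑ ← ↰│↓│
│ └─┴───╴ │ │
│↳ → → → ↑│B│
└─────────┴─┘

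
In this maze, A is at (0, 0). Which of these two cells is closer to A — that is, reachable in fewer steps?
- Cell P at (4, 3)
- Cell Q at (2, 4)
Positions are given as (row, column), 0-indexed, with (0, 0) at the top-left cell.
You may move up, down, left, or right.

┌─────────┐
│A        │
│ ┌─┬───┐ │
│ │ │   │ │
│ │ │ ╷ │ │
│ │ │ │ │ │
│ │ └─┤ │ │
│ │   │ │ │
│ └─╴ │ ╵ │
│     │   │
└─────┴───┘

Shortest path A → P at (4, 3): 9 steps
Shortest path A → Q at (2, 4): 6 steps

Q is closer (6 steps vs 9 steps).

Path to P:

┌─────────┐
│A → → → ↓│
│ ┌─┬───┐ │
│ │ │   │↓│
│ │ │ ╷ │ │
│ │ │ │ │↓│
│ │ └─┤ │ │
│ │   │ │↓│
│ └─╴ │ ╵ │
│     │P ↲│
└─────┴───┘

Path to Q:

┌─────────┐
│A → → → ↓│
│ ┌─┬───┐ │
│ │ │   │↓│
│ │ │ ╷ │ │
│ │ │ │ │Q│
│ │ └─┤ │ │
│ │   │ │ │
│ └─╴ │ ╵ │
│     │   │
└─────┴───┘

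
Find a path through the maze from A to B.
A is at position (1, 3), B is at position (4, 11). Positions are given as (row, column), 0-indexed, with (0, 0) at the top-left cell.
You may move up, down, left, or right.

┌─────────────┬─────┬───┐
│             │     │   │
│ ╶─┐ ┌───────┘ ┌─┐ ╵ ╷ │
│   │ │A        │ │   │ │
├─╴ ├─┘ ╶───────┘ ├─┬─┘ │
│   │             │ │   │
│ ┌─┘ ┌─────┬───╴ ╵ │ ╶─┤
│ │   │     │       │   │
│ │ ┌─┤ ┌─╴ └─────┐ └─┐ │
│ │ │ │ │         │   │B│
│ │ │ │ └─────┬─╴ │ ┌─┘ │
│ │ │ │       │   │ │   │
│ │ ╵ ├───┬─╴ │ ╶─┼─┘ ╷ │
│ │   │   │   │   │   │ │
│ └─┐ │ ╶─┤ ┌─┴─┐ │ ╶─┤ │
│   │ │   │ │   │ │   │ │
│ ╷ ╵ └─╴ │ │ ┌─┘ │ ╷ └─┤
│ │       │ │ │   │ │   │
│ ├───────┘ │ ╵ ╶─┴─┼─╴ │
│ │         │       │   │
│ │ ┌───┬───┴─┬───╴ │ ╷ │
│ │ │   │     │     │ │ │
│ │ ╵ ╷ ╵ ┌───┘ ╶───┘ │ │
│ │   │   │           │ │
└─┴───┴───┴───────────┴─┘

Finding the shortest path from (1, 3) to (4, 11):
Path length: 17 steps
Directions: right → right → right → right → up → right → right → down → right → up → right → down → down → left → down → right → down

Solution:

┌─────────────┬─────┬───┐
│             │↱ → ↓│↱ ↓│
│ ╶─┐ ┌───────┘ ┌─┐ ╵ ╷ │
│   │ │A → → → ↑│ │↳ ↑│↓│
├─╴ ├─┘ ╶───────┘ ├─┬─┘ │
│   │             │ │↓ ↲│
│ ┌─┘ ┌─────┬───╴ ╵ │ ╶─┤
│ │   │     │       │↳ ↓│
│ │ ┌─┤ ┌─╴ └─────┐ └─┐ │
│ │ │ │ │         │   │B│
│ │ │ │ └─────┬─╴ │ ┌─┘ │
│ │ │ │       │   │ │   │
│ │ ╵ ├───┬─╴ │ ╶─┼─┘ ╷ │
│ │   │   │   │   │   │ │
│ └─┐ │ ╶─┤ ┌─┴─┐ │ ╶─┤ │
│   │ │   │ │   │ │   │ │
│ ╷ ╵ └─╴ │ │ ┌─┘ │ ╷ └─┤
│ │       │ │ │   │ │   │
│ ├───────┘ │ ╵ ╶─┴─┼─╴ │
│ │         │       │   │
│ │ ┌───┬───┴─┬───╴ │ ╷ │
│ │ │   │     │     │ │ │
│ │ ╵ ╷ ╵ ┌───┘ ╶───┘ │ │
│ │   │   │           │ │
└─┴───┴───┴───────────┴─┘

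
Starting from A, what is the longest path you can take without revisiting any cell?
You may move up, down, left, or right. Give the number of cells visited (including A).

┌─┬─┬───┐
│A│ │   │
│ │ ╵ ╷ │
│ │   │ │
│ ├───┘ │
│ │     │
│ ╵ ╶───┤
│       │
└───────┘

Finding longest simple path using DFS:
Start: (0, 0)
Longest path visits 14 cells
Path: A → down → down → down → right → up → right → right → up → up → left → down → left → up

Solution:

┌─┬─┬───┐
│A│B│↓ ↰│
│ │ ╵ ╷ │
│↓│↑ ↲│↑│
│ ├───┘ │
│↓│↱ → ↑│
│ ╵ ╶───┤
│↳ ↑    │
└───────┘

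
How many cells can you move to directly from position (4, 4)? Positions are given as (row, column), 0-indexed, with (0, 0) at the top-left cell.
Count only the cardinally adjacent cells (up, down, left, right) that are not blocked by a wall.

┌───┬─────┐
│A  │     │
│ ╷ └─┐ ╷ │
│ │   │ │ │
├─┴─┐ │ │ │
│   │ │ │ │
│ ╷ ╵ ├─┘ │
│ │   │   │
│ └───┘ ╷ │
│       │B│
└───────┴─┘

Checking passable neighbors of (4, 4):
Neighbors: (3, 4)
Count: 1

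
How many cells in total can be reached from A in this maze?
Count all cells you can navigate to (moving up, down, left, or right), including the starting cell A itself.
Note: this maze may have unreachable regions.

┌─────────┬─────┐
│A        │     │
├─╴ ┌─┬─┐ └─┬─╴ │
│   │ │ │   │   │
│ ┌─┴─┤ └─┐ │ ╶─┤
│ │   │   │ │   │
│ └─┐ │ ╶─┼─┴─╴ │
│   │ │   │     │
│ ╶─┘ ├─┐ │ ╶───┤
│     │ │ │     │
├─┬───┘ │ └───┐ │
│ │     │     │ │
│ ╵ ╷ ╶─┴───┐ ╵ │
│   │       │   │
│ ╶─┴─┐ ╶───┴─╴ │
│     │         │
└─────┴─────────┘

Using BFS/flood-fill to find all reachable cells from A:
Maze size: 8 × 8 = 64 total cells
45 cell(s) are walled off and cannot be reached from A.
Reachable cells: 19

Reachable region (· marks reachable cells):

┌─────────┬─────┐
│A · · · ·│     │
├─╴ ┌─┬─┐ └─┬─╴ │
│· ·│ │ │· ·│   │
│ ┌─┴─┤ └─┐ │ ╶─┤
│·│· ·│   │·│   │
│ └─┐ │ ╶─┼─┴─╴ │
│· ·│·│   │     │
│ ╶─┘ ├─┐ │ ╶───┤
│· · ·│ │ │     │
├─┬───┘ │ └───┐ │
│ │     │     │ │
│ ╵ ╷ ╶─┴───┐ ╵ │
│   │       │   │
│ ╶─┴─┐ ╶───┴─╴ │
│     │         │
└─────┴─────────┘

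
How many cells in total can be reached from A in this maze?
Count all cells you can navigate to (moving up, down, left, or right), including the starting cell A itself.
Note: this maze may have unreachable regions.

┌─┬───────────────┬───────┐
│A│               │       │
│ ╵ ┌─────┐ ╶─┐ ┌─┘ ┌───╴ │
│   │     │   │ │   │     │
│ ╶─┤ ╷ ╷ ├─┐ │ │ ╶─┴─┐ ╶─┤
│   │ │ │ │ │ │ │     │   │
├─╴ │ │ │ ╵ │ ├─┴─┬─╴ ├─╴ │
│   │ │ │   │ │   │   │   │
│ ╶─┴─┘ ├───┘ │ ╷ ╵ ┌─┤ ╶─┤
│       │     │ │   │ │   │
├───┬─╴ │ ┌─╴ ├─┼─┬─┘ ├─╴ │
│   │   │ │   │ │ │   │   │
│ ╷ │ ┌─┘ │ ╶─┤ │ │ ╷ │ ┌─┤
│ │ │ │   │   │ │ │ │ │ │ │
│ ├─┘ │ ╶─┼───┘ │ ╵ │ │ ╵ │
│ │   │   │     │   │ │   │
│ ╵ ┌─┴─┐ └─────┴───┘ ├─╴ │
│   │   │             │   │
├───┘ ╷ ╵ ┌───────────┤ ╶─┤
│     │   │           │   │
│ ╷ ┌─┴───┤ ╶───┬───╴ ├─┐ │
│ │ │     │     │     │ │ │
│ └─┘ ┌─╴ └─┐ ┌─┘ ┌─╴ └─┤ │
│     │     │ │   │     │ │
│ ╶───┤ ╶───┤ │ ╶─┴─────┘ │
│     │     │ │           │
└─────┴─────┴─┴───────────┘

Using BFS/flood-fill to find all reachable cells from A:
Maze size: 13 × 13 = 169 total cells
68 cell(s) are walled off and cannot be reached from A.
Reachable cells: 101

Reachable region (· marks reachable cells):

┌─┬───────────────┬───────┐
│A│· · · · · · · ·│       │
│ ╵ ┌─────┐ ╶─┐ ┌─┘ ┌───╴ │
│· ·│· · ·│· ·│·│   │     │
│ ╶─┤ ╷ ╷ ├─┐ │ │ ╶─┴─┐ ╶─┤
│· ·│·│·│·│·│·│·│     │   │
├─╴ │ │ │ ╵ │ ├─┴─┬─╴ ├─╴ │
│· ·│·│·│· ·│·│   │   │   │
│ ╶─┴─┘ ├───┘ │ ╷ ╵ ┌─┤ ╶─┤
│· · · ·│· · ·│ │   │·│   │
├───┬─╴ │ ┌─╴ ├─┼─┬─┘ ├─╴ │
│· ·│· ·│·│· ·│ │·│· ·│   │
│ ╷ │ ┌─┘ │ ╶─┤ │ │ ╷ │ ┌─┤
│·│·│·│· ·│· ·│ │·│·│·│ │ │
│ ├─┘ │ ╶─┼───┘ │ ╵ │ │ ╵ │
│·│· ·│· ·│     │· ·│·│   │
│ ╵ ┌─┴─┐ └─────┴───┘ ├─╴ │
│· ·│· ·│· · · · · · ·│   │
├───┘ ╷ ╵ ┌───────────┤ ╶─┤
│· · ·│· ·│           │   │
│ ╷ ┌─┴───┤ ╶───┬───╴ ├─┐ │
│·│·│· · ·│     │     │ │ │
│ └─┘ ┌─╴ └─┐ ┌─┘ ┌─╴ └─┤ │
│· · ·│· · ·│ │   │     │ │
│ ╶───┤ ╶───┤ │ ╶─┴─────┘ │
│· · ·│· · ·│ │           │
└─────┴─────┴─┴───────────┘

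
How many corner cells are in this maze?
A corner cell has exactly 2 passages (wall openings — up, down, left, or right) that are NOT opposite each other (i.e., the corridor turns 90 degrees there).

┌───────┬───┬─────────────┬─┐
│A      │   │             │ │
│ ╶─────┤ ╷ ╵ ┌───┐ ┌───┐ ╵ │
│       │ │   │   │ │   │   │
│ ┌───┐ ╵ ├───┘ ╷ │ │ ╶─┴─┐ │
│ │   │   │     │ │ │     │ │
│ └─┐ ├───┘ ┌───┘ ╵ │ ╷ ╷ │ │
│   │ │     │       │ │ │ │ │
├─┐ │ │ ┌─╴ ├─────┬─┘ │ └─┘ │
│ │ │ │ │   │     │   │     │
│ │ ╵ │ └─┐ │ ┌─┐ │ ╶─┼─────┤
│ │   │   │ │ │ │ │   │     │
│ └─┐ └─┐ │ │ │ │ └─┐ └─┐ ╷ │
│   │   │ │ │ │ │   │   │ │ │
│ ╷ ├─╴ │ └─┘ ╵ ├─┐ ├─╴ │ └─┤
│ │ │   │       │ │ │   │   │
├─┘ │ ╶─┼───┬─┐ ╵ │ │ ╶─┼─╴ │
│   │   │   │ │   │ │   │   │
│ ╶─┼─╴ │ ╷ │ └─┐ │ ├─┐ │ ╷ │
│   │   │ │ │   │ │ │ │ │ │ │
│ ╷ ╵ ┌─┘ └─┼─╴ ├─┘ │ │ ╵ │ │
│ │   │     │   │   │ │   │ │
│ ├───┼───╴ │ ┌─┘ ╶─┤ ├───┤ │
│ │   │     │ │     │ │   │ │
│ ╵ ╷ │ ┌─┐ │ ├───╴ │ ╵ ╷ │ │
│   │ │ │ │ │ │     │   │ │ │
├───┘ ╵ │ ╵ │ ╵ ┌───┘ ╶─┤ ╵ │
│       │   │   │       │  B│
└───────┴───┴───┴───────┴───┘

Counting corner cells (2 non-opposite passages):
Total corners: 90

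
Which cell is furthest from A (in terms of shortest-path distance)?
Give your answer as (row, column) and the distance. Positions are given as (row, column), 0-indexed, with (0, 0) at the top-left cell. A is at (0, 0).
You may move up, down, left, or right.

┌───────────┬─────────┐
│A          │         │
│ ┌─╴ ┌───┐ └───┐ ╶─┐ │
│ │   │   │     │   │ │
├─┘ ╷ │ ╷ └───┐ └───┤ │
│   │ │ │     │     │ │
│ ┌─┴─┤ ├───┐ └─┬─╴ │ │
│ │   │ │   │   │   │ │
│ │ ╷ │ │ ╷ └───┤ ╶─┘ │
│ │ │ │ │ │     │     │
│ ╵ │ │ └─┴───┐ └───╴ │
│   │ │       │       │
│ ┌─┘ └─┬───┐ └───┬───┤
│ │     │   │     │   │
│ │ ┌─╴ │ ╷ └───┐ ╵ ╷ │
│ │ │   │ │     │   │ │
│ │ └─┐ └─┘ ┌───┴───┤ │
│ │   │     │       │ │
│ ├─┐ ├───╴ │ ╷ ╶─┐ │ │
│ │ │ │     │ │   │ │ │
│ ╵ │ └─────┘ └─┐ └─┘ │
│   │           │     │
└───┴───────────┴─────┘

Computing BFS distances from A to all cells:
Furthest cell: (3, 7)
Distance: 58 steps

Path from A to the furthest cell:

┌───────────┬─────────┐
│A → ↓      │         │
│ ┌─╴ ┌───┐ └───┐ ╶─┐ │
│ │↓ ↲│↱ ↓│     │   │ │
├─┘ ╷ │ ╷ └───┐ └───┤ │
│↓ ↲│ │↑│↳ → ↓│     │ │
│ ┌─┴─┤ ├───┐ └─┬─╴ │ │
│↓│↱ ↓│↑│   │↳ B│   │ │
│ │ ╷ │ │ ╷ └───┤ ╶─┘ │
│↓│↑│↓│↑│ │     │     │
│ ╵ │ │ └─┴───┐ └───╴ │
│↳ ↑│↓│↑ ← ← ↰│       │
│ ┌─┘ └─┬───┐ └───┬───┤
│ │↓ ↲  │   │↑ ← ↰│↓ ↰│
│ │ ┌─╴ │ ╷ └───┐ ╵ ╷ │
│ │↓│   │ │     │↑ ↲│↑│
│ │ └─┐ └─┘ ┌───┴───┤ │
│ │↳ ↓│     │↱ ↓    │↑│
│ ├─┐ ├───╴ │ ╷ ╶─┐ │ │
│ │ │↓│     │↑│↳ ↓│ │↑│
│ ╵ │ └─────┘ └─┐ └─┘ │
│   │↳ → → → ↑  │↳ → ↑│
└───┴───────────┴─────┘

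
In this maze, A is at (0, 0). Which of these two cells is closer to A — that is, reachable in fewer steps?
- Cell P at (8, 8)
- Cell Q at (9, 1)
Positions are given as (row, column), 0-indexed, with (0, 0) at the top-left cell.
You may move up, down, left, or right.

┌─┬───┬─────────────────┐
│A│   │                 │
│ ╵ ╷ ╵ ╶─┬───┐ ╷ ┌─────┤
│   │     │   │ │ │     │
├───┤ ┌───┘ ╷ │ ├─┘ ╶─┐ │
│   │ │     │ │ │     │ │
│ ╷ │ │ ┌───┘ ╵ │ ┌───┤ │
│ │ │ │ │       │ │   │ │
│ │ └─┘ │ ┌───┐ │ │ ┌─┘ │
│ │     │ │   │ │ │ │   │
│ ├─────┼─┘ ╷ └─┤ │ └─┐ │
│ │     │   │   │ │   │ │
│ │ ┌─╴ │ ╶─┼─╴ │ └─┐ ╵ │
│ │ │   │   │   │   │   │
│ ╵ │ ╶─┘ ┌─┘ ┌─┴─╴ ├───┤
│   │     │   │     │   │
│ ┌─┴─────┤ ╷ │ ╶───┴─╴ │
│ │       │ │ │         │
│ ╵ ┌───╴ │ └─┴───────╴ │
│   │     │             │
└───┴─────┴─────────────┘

Shortest path A → P at (8, 8): 66 steps
Shortest path A → Q at (9, 1): 36 steps

Q is closer (36 steps vs 66 steps).

Path to P:

┌─┬───┬─────────────────┐
│A│↱ ↓│↱ → → → ↓        │
│ ╵ ╷ ╵ ╶─┬───┐ ╷ ┌─────┤
│↳ ↑│↳ ↑  │↓ ↰│↓│ │     │
├───┤ ┌───┘ ╷ │ ├─┘ ╶─┐ │
│↓ ↰│ │↓ ← ↲│↑│↓│     │ │
│ ╷ │ │ ┌───┘ ╵ │ ┌───┤ │
│↓│↑│ │↓│    ↑ ↲│ │   │ │
│ │ └─┘ │ ┌───┐ │ │ ┌─┘ │
│↓│↑ ← ↲│ │↱ ↓│ │ │ │   │
│ ├─────┼─┘ ╷ └─┤ │ └─┐ │
│↓│↱ → ↓│↱ ↑│↳ ↓│ │   │ │
│ │ ┌─╴ │ ╶─┼─╴ │ └─┐ ╵ │
│↓│↑│↓ ↲│↑  │↓ ↲│   │   │
│ ╵ │ ╶─┘ ┌─┘ ┌─┴─╴ ├───┤
│↳ ↑│↳ → ↑│↓ ↲│     │   │
│ ┌─┴─────┤ ╷ │ ╶───┴─╴ │
│ │       │↓│ │  P ← ← ↰│
│ ╵ ┌───╴ │ └─┴───────╴ │
│   │     │↳ → → → → → ↑│
└───┴─────┴─────────────┘

Path to Q:

┌─┬───┬─────────────────┐
│A│↱ ↓│↱ → → → ↓        │
│ ╵ ╷ ╵ ╶─┬───┐ ╷ ┌─────┤
│↳ ↑│↳ ↑  │↓ ↰│↓│ │     │
├───┤ ┌───┘ ╷ │ ├─┘ ╶─┐ │
│↓ ↰│ │↓ ← ↲│↑│↓│     │ │
│ ╷ │ │ ┌───┘ ╵ │ ┌───┤ │
│↓│↑│ │↓│    ↑ ↲│ │   │ │
│ │ └─┘ │ ┌───┐ │ │ ┌─┘ │
│↓│↑ ← ↲│ │   │ │ │ │   │
│ ├─────┼─┘ ╷ └─┤ │ └─┐ │
│↓│     │   │   │ │   │ │
│ │ ┌─╴ │ ╶─┼─╴ │ └─┐ ╵ │
│↓│ │   │   │   │   │   │
│ ╵ │ ╶─┘ ┌─┘ ┌─┴─╴ ├───┤
│↓  │     │   │     │   │
│ ┌─┴─────┤ ╷ │ ╶───┴─╴ │
│↓│       │ │ │         │
│ ╵ ┌───╴ │ └─┴───────╴ │
│↳ Q│     │             │
└───┴─────┴─────────────┘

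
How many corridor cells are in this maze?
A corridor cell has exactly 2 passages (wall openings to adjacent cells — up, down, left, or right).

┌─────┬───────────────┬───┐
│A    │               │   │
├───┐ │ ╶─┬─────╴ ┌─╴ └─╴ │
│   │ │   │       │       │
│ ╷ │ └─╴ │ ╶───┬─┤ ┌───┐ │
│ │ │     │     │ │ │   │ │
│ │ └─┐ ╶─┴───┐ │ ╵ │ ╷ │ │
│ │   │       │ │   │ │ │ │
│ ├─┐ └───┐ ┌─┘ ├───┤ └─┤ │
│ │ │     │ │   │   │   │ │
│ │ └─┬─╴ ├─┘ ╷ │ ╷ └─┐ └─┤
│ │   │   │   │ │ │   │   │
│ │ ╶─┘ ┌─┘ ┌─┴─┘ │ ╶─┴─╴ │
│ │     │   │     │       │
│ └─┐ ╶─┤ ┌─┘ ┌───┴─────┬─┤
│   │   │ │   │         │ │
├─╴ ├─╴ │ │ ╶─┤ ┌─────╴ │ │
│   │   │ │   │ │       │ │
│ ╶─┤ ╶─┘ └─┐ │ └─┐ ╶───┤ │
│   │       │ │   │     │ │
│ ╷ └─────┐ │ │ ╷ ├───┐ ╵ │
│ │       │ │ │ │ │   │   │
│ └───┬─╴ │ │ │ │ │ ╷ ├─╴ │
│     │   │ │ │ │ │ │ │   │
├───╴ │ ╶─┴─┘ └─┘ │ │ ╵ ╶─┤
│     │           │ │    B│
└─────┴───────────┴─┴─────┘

Counting cells with exactly 2 passages:
Total corridor cells: 135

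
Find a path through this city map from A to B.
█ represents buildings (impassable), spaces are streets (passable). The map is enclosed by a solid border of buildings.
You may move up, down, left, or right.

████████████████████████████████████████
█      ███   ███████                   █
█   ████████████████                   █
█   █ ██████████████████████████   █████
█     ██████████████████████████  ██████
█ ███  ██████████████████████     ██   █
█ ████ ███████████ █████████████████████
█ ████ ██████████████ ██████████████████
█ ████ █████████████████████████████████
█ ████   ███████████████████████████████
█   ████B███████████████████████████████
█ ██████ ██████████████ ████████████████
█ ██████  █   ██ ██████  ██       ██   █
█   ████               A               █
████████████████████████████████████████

Finding the shortest path from A to B:
Movement: cardinal only
Path length: 18 steps
Directions: left → left → left → left → left → left → left → left → left → left → left → left → left → left → up → left → up → up

Solution:

████████████████████████████████████████
█      ███   ███████                   █
█   ████████████████                   █
█   █ ██████████████████████████   █████
█     ██████████████████████████  ██████
█ ███  ██████████████████████     ██   █
█ ████ ███████████ █████████████████████
█ ████ ██████████████ ██████████████████
█ ████ █████████████████████████████████
█ ████   ███████████████████████████████
█   ████B███████████████████████████████
█ ██████↑██████████████ ████████████████
█ ██████↑↰█   ██ ██████  ██       ██   █
█   ████ ↑←←←←←←←←←←←←←A               █
████████████████████████████████████████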